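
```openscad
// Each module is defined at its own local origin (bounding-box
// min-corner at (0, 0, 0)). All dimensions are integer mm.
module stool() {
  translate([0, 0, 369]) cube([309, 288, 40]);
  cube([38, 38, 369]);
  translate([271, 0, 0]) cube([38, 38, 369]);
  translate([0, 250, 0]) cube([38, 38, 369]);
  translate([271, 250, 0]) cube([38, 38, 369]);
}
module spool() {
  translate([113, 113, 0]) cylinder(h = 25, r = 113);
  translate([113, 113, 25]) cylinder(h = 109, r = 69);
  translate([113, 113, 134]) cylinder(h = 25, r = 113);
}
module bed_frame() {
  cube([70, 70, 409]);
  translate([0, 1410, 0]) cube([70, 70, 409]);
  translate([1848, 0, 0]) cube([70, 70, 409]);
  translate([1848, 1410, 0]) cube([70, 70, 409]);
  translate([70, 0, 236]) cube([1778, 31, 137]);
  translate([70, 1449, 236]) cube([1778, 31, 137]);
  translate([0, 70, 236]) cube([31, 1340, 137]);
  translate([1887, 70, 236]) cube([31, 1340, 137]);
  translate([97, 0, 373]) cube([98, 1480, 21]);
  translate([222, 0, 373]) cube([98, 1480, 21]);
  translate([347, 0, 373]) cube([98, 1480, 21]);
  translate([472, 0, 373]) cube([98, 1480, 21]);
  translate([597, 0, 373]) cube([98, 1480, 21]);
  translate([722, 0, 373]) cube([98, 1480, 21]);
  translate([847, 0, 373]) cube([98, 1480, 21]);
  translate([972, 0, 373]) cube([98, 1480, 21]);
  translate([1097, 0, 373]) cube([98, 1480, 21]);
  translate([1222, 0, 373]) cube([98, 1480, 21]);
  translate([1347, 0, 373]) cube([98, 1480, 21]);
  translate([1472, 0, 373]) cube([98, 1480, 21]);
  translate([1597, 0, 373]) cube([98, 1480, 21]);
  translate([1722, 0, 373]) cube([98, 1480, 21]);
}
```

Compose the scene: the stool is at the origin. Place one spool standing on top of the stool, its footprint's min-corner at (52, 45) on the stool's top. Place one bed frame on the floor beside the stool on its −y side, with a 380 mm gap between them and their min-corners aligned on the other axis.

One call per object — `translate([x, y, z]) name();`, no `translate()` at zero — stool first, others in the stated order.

stool();
translate([52, 45, 409]) spool();
translate([0, -1860, 0]) bed_frame();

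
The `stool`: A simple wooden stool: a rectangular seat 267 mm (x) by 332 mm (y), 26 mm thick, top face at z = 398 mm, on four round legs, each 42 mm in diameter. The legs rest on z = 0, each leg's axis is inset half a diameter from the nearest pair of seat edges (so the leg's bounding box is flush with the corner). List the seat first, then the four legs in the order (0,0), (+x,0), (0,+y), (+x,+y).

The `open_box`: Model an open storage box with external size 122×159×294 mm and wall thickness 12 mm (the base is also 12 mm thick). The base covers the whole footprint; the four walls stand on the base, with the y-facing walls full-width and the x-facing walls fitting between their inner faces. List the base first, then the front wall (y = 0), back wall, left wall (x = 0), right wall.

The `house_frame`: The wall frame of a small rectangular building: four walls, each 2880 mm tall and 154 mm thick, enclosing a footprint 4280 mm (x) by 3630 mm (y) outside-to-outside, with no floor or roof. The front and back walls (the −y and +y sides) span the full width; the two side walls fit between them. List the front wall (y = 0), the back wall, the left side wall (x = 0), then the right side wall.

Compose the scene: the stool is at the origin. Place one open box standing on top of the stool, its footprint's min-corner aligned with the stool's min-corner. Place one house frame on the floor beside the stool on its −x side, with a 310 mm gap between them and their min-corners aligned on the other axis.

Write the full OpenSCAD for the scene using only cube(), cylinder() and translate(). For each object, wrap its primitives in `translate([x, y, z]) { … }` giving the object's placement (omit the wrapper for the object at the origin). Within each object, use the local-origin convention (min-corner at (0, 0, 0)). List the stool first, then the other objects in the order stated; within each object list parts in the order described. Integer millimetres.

translate([0, 0, 372]) cube([267, 332, 26]);
translate([21, 21, 0]) cylinder(h = 372, r = 21);
translate([246, 21, 0]) cylinder(h = 372, r = 21);
translate([21, 311, 0]) cylinder(h = 372, r = 21);
translate([246, 311, 0]) cylinder(h = 372, r = 21);
translate([0, 0, 398]) {
  cube([122, 159, 12]);
  translate([0, 0, 12]) cube([122, 12, 282]);
  translate([0, 147, 12]) cube([122, 12, 282]);
  translate([0, 12, 12]) cube([12, 135, 282]);
  translate([110, 12, 12]) cube([12, 135, 282]);
}
translate([-4590, 0, 0]) {
  cube([4280, 154, 2880]);
  translate([0, 3476, 0]) cube([4280, 154, 2880]);
  translate([0, 154, 0]) cube([154, 3322, 2880]);
  translate([4126, 154, 0]) cube([154, 3322, 2880]);
}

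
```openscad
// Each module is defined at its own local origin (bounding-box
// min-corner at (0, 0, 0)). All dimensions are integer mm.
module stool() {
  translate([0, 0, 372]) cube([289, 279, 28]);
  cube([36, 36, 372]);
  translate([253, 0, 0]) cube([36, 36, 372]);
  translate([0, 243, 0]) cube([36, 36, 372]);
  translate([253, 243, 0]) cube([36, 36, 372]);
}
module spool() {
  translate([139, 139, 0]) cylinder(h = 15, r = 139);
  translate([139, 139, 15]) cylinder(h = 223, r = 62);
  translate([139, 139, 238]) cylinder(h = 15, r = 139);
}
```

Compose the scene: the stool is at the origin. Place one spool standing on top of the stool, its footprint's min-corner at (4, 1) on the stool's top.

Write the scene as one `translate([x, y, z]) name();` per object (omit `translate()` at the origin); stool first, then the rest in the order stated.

stool();
translate([4, 1, 400]) spool();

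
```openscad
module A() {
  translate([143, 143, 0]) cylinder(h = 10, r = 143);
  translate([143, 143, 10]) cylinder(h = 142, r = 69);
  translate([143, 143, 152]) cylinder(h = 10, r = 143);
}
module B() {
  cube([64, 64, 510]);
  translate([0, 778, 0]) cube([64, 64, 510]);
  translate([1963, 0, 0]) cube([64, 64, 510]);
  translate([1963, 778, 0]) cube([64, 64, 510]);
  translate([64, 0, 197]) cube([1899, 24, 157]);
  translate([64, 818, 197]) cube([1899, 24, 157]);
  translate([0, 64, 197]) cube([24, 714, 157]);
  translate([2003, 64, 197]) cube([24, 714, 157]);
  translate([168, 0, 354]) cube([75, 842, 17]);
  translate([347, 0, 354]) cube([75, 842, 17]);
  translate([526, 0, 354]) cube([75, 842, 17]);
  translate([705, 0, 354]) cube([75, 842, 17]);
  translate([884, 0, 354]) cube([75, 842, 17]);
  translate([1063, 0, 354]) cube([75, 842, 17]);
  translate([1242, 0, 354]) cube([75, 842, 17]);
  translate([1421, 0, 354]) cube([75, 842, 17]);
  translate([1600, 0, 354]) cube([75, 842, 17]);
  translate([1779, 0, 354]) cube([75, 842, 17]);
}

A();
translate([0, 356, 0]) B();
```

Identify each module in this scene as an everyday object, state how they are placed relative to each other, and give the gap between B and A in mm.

A is a spool. B is a bed frame. The bed frame is on the floor beside the spool on its +y side. The gap between the bed frame and the spool is 70 mm.

The bed frame's nearest face is 70 mm from the spool's +y face.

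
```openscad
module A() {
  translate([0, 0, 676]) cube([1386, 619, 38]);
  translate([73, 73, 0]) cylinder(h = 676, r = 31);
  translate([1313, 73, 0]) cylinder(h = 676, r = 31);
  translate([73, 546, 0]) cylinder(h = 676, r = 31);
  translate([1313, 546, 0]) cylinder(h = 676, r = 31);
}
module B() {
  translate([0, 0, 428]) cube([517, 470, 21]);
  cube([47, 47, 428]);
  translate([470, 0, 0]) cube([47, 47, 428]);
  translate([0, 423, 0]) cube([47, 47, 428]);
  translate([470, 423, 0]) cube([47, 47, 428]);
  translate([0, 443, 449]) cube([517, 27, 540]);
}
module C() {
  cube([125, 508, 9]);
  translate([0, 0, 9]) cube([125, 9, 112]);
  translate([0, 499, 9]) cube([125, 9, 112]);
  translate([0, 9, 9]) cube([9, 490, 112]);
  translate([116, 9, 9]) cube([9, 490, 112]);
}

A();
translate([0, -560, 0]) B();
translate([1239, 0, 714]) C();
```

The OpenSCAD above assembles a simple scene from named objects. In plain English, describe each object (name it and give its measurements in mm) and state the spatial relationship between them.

A is a rectangular dining table. The top is 1386×619×38 mm with its upper surface at z = 714 mm. It stands on four round legs of 62 mm diameter, each leg's bounding box inset 42 mm from the nearest pair of top edges, running from the floor to the underside of the top.

B is a chair: 517×470 mm seat, 21 mm thick, top at z = 449 mm, on four 47 mm square corner legs flush with the seat edges. A 27 mm thick backrest slab spans the full seat width, extending 540 mm above the seat top, its back face flush with the seat's +y edge.

C is an open storage box with external size 125×508×121 mm and wall thickness 9 mm (the base is also 9 mm thick). The base covers the whole footprint; the four walls stand on the base, with the y-facing walls full-width and the x-facing walls fitting between their inner faces.

The chair is on the floor beside the table on its −y side. The open box is on top of the table.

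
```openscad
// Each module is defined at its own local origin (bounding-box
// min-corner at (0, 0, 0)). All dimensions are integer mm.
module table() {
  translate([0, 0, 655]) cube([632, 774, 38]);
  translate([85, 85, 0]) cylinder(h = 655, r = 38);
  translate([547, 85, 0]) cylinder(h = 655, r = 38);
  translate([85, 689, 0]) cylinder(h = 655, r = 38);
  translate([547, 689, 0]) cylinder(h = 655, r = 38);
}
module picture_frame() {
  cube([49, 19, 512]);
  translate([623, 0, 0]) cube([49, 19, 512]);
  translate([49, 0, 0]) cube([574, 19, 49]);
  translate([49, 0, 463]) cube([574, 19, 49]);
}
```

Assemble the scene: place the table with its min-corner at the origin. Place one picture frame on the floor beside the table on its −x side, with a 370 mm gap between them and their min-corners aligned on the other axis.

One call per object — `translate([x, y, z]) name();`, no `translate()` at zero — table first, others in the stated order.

table();
translate([-1042, 0, 0]) picture_frame();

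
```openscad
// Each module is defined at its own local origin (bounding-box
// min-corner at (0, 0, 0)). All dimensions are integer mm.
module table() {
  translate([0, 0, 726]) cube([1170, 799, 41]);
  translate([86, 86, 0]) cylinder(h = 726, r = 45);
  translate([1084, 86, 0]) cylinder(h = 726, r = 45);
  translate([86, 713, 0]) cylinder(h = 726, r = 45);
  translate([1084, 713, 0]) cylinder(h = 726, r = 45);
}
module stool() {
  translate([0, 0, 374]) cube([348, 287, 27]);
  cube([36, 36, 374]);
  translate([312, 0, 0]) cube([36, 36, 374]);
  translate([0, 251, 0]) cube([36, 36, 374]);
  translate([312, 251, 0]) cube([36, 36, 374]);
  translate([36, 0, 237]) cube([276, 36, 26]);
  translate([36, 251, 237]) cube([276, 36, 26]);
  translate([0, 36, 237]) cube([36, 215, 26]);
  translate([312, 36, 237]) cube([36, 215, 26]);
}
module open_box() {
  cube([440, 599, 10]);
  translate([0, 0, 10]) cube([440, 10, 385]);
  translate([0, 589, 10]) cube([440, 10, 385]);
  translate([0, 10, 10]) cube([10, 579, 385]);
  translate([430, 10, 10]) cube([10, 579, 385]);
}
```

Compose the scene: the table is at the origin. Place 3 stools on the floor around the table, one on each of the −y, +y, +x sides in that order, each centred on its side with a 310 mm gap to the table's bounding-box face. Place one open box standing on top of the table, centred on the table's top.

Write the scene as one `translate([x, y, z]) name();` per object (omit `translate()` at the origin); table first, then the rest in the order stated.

table();
translate([411, -597, 0]) stool();
translate([411, 1109, 0]) stool();
translate([1480, 256, 0]) stool();
translate([365, 100, 767]) open_box();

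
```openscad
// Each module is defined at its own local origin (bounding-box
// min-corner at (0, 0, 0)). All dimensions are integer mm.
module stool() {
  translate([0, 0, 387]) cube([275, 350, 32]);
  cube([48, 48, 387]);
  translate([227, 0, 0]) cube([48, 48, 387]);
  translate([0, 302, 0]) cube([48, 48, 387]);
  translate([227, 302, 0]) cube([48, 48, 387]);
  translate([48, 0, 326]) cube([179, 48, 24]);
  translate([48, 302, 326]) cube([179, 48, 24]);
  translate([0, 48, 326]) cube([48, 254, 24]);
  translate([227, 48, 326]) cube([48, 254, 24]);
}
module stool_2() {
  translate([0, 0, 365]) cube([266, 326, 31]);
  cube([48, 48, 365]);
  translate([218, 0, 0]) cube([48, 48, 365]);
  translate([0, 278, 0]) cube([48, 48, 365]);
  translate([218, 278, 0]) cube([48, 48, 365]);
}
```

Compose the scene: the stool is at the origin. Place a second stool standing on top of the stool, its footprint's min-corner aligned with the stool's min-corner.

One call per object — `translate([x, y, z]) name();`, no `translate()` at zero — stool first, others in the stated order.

stool();
translate([0, 0, 419]) stool_2();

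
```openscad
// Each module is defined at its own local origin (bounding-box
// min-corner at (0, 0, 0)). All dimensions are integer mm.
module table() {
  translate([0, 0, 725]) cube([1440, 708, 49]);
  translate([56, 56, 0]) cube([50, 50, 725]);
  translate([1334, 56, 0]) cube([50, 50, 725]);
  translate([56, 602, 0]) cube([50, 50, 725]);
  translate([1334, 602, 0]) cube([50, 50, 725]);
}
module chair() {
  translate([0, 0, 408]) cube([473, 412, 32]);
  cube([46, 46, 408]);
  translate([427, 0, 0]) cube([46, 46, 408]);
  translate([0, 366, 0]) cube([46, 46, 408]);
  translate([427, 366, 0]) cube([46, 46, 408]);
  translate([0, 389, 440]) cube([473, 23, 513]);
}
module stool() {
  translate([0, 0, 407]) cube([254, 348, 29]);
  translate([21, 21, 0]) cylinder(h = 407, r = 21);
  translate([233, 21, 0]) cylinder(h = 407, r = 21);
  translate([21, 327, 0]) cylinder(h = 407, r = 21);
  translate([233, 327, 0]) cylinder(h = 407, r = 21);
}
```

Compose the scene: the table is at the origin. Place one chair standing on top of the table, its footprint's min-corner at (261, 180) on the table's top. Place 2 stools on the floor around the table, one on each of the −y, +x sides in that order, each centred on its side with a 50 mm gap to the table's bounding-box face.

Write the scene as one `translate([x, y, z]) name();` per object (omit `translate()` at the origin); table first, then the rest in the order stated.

table();
translate([261, 180, 774]) chair();
translate([593, -398, 0]) stool();
translate([1490, 180, 0]) stool();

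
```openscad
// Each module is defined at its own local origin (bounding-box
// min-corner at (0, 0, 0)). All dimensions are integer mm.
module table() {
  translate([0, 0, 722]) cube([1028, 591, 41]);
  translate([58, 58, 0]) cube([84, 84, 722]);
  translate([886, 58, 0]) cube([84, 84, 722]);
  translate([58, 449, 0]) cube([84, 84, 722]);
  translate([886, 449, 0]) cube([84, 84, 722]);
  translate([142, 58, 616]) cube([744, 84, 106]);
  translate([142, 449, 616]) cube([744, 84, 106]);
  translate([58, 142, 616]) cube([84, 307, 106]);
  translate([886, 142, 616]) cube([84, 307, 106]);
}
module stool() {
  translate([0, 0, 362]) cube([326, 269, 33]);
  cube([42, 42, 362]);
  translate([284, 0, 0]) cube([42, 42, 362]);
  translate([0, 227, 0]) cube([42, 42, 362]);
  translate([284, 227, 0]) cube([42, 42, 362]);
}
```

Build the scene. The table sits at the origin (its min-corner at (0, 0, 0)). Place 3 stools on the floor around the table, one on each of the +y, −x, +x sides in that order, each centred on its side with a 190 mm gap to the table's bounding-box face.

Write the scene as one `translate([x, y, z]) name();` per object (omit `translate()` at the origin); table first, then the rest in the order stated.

table();
translate([351, 781, 0]) stool();
translate([-516, 161, 0]) stool();
translate([1218, 161, 0]) stool();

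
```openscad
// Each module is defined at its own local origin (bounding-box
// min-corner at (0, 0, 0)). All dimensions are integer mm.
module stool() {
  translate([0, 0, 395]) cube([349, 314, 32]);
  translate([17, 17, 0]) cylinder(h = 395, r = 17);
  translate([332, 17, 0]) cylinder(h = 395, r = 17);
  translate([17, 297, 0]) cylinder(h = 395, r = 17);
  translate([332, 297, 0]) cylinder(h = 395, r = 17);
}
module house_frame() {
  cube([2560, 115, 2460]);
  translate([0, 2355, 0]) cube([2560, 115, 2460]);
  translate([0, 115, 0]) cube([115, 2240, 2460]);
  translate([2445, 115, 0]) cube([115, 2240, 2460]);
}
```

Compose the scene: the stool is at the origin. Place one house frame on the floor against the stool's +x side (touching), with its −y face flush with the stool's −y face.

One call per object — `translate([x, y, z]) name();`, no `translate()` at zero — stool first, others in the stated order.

stool();
translate([349, 0, 0]) house_frame();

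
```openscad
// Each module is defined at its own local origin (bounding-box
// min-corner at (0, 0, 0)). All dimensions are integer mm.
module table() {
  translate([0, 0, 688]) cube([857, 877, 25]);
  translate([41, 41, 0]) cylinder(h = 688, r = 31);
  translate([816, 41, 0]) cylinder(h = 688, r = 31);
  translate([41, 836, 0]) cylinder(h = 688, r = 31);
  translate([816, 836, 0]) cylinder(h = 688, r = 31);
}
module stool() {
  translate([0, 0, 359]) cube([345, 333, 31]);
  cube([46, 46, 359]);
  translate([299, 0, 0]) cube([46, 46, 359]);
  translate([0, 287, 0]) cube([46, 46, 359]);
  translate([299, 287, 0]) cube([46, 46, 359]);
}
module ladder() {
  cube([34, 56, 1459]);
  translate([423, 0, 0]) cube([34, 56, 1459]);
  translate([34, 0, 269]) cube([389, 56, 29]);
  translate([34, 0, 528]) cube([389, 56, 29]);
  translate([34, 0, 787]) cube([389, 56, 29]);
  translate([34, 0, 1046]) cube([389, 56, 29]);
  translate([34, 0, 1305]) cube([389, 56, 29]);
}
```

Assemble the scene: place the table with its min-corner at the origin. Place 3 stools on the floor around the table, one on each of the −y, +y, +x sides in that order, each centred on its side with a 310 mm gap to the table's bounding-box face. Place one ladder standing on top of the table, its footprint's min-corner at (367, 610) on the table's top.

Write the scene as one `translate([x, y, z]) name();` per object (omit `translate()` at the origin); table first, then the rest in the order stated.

table();
translate([256, -643, 0]) stool();
translate([256, 1187, 0]) stool();
translate([1167, 272, 0]) stool();
translate([367, 610, 713]) ladder();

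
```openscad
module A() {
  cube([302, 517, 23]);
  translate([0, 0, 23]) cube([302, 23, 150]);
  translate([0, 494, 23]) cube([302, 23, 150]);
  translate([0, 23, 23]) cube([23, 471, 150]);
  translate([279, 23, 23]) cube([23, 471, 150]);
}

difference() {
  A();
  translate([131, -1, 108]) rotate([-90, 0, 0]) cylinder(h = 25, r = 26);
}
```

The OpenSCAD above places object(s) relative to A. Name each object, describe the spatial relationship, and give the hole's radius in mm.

The subtracted cylinder has r = 26 mm.

A is an open box. The open box has a circular hole through its front wall. The hole's radius is 26 mm.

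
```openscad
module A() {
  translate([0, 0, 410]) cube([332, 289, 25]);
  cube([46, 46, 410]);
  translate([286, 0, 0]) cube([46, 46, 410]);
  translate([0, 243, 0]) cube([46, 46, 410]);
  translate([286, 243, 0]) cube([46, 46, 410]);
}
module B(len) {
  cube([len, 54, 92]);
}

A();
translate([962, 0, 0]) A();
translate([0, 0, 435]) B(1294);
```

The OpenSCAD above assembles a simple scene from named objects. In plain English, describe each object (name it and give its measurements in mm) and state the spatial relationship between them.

A is a simple wooden stool: a rectangular seat 332 mm (x) by 289 mm (y), 25 mm thick, top face at z = 435 mm, on four square legs, each 46×46 mm in cross-section. The legs rest on z = 0, each flush with a corner of the seat.

B is a rectangular beam 1294 mm long (x), 54 mm deep (y), 92 mm thick (z).

The beam spans the tops of two stools placed 630 mm apart, resting at z = 435 mm.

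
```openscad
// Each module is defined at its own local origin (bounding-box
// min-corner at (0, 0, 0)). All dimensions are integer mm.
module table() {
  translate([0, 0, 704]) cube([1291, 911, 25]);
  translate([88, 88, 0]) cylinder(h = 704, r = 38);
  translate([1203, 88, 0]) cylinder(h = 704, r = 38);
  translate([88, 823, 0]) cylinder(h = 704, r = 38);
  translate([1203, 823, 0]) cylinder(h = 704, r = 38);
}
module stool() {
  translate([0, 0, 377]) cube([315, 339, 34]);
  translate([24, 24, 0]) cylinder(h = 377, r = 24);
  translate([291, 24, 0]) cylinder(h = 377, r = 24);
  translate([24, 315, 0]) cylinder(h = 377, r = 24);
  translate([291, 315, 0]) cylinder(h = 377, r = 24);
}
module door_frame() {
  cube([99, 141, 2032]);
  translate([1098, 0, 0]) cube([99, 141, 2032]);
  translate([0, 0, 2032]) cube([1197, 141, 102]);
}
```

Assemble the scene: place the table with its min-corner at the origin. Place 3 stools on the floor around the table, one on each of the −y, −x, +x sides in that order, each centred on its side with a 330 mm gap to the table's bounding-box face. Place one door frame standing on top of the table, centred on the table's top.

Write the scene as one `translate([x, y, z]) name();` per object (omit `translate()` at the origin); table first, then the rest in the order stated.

table();
translate([488, -669, 0]) stool();
translate([-645, 286, 0]) stool();
translate([1621, 286, 0]) stool();
translate([47, 385, 729]) door_frame();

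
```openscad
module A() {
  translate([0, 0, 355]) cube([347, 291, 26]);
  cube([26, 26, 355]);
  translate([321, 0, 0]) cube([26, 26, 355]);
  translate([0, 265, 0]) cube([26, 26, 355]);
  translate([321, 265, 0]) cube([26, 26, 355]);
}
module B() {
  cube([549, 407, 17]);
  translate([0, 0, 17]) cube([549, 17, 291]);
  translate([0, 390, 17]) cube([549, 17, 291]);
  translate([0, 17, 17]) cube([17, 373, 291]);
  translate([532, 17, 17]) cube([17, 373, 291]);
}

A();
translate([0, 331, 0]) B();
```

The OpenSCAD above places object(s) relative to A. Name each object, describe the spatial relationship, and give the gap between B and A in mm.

A is a stool. B is an open box. The open box is on the floor beside the stool on its +y side. The gap between the open box and the stool is 40 mm.

The open box's nearest face is 40 mm from the stool's +y face.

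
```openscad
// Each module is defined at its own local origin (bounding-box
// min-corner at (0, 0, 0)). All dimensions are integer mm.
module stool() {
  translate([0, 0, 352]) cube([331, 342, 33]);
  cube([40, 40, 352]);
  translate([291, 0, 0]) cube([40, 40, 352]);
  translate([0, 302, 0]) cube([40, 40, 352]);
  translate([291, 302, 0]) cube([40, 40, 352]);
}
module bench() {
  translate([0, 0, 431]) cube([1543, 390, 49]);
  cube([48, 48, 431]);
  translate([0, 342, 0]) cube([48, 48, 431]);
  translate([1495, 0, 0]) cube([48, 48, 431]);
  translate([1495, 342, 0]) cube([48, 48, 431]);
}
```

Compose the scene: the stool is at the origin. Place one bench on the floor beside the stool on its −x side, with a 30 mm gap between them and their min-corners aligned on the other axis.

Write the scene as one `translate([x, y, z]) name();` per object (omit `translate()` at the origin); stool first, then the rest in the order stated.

stool();
translate([-1573, 0, 0]) bench();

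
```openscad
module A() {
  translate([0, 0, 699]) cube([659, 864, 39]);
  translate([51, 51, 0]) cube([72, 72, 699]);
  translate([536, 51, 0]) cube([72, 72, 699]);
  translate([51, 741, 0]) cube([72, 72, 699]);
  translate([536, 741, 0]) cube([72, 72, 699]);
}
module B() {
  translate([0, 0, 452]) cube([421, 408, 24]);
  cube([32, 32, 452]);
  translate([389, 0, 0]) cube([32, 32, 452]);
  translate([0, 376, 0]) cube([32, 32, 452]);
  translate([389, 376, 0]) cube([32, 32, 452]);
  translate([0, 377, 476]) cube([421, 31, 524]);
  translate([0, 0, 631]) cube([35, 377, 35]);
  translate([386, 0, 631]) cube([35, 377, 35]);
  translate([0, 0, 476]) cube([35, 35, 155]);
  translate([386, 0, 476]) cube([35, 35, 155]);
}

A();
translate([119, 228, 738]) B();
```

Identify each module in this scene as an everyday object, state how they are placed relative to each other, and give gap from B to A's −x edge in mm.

A is a table. B is a chair. The chair is on top of the table, centred. The gap from the chair to the table's −x edge is 119 mm.

The chair's min-x is at 119; the table's min-x is 0; gap = 119 mm.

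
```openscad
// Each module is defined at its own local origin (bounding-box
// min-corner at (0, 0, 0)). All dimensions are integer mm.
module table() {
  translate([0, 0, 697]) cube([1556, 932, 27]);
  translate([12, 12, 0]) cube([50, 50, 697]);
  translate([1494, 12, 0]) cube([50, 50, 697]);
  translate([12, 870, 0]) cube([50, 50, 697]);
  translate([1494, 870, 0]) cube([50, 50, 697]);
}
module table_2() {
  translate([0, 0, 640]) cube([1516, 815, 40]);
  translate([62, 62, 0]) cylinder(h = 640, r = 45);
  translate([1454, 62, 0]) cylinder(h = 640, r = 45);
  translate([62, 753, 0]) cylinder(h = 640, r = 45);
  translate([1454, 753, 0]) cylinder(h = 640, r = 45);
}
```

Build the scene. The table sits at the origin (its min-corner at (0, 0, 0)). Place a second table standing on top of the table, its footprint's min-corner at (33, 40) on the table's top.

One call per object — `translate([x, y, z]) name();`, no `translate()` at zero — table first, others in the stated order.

table();
translate([33, 40, 724]) table_2();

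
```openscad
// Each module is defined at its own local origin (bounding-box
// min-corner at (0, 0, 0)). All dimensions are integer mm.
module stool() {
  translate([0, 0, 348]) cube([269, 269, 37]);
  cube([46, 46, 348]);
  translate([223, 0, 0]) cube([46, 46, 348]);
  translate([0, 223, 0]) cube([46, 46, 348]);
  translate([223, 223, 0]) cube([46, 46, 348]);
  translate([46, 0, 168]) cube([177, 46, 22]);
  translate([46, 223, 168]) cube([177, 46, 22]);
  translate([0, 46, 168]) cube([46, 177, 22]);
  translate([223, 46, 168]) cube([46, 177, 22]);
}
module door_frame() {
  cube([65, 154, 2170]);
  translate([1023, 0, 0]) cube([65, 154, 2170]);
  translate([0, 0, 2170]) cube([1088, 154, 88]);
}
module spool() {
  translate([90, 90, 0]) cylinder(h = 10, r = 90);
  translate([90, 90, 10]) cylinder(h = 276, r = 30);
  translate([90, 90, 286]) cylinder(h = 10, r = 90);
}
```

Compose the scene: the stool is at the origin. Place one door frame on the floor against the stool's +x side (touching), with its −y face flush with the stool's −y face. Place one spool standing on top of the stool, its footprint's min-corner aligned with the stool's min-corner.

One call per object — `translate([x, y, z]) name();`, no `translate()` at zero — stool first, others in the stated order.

stool();
translate([269, 0, 0]) door_frame();
translate([0, 0, 385]) spool();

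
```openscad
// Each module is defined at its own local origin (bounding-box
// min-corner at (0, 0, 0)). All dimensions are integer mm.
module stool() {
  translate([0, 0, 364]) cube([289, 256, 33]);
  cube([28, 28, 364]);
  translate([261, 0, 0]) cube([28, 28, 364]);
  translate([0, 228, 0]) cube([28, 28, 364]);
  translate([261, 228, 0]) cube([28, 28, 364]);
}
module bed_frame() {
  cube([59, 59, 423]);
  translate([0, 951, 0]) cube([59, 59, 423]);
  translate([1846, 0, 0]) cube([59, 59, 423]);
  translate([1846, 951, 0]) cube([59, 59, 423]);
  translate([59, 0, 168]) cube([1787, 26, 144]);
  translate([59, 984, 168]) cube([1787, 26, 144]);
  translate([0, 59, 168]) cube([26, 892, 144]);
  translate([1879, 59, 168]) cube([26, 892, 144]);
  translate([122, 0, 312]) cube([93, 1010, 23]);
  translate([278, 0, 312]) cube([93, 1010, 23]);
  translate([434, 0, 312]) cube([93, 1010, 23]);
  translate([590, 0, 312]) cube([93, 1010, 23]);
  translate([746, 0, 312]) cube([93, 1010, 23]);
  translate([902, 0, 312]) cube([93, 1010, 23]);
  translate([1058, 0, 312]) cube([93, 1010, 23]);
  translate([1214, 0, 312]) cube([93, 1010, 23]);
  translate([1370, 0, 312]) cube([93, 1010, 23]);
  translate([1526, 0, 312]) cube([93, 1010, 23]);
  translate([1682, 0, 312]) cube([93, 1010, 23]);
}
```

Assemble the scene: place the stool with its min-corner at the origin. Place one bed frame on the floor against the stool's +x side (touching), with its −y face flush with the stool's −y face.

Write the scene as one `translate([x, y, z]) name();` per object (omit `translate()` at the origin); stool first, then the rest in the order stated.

stool();
translate([289, 0, 0]) bed_frame();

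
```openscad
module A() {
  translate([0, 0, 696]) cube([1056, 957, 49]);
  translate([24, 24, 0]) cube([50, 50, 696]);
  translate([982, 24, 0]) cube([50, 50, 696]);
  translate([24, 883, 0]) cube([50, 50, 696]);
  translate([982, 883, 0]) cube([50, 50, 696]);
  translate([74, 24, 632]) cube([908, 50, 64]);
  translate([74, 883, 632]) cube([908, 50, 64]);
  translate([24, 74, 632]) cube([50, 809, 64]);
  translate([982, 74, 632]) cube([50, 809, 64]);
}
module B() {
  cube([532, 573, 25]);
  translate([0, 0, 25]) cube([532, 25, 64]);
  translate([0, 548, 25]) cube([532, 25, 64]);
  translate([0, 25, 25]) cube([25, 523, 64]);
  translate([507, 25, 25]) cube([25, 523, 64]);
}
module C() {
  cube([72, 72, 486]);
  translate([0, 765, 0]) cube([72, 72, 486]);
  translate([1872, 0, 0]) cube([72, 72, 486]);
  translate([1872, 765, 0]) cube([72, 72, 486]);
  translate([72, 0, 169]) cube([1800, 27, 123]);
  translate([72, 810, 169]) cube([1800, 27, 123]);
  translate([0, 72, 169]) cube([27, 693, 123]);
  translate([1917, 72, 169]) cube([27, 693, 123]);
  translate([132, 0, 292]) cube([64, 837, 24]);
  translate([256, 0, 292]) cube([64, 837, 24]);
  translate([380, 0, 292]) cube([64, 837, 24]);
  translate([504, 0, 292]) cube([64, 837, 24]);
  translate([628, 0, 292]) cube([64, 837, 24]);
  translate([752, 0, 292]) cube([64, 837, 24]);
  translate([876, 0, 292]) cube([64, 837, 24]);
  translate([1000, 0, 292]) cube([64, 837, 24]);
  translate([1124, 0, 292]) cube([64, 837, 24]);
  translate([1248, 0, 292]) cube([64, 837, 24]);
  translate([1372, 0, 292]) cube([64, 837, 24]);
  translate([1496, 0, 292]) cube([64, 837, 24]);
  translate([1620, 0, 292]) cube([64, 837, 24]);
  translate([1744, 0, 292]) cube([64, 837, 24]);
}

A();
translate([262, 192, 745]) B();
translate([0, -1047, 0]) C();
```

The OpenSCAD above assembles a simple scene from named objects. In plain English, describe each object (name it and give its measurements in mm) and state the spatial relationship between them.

A is a rectangular dining table. The top is 1056×957×49 mm with its upper surface at z = 745 mm. It stands on four 50×50 mm square legs, each inset 24 mm from the nearest pair of top edges, running from the floor to the underside of the top. Four apron rails, 50 mm thick and 64 mm tall, run between adjacent legs with their top edges flush with the underside of the top and their outer faces flush with the legs' outer faces.

B is an open storage box with external size 532×573×89 mm and wall thickness 25 mm (the base is also 25 mm thick). The base covers the whole footprint; the four walls stand on the base, with the y-facing walls full-width and the x-facing walls fitting between their inner faces.

C is a bed frame 1944 mm long (x) by 837 mm wide (y). Four 72×72 mm corner posts, 486 mm tall, at the corners of the footprint. Four rails of 27 mm thickness and 123 mm height run between adjacent posts with their undersides at z = 169 mm, their outer faces flush with the outside of the frame (the two x-running rails run between the posts' inner faces; the two y-running rails run between the posts' inner faces). 14 slats, each 64 mm wide (x) and 24 mm thick, lie across the top of the two x-running rails, running the full 837 mm width of the frame in y; the slats are evenly spaced along x between the inner faces of the end posts with equal gaps (rounded down to the nearest mm) at the −x end and between each pair — any rounding remainder accumulates at the +x end.

The open box is on top of the table, centred. The bed frame is on the floor beside the table on its −y side.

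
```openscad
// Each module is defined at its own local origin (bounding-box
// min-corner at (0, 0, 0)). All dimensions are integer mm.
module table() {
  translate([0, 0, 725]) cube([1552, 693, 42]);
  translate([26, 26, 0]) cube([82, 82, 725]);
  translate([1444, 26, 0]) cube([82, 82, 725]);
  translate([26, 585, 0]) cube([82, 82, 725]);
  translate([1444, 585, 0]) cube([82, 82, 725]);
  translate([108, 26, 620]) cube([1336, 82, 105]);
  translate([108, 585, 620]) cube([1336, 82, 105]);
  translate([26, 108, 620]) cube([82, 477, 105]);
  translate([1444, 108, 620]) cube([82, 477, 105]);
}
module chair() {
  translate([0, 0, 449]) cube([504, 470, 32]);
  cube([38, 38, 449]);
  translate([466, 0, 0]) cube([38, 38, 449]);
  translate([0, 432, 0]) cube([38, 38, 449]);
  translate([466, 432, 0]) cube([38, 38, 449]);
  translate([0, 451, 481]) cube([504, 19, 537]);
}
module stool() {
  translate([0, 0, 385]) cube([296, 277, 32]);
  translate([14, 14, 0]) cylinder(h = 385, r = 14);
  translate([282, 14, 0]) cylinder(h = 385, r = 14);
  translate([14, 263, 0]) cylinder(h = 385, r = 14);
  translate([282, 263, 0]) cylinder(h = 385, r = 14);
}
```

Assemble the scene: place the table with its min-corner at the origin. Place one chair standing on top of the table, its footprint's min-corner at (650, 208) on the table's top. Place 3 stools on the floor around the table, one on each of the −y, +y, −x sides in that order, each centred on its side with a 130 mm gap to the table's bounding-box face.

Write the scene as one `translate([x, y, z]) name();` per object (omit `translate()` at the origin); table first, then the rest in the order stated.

table();
translate([650, 208, 767]) chair();
translate([628, -407, 0]) stool();
translate([628, 823, 0]) stool();
translate([-426, 208, 0]) stool();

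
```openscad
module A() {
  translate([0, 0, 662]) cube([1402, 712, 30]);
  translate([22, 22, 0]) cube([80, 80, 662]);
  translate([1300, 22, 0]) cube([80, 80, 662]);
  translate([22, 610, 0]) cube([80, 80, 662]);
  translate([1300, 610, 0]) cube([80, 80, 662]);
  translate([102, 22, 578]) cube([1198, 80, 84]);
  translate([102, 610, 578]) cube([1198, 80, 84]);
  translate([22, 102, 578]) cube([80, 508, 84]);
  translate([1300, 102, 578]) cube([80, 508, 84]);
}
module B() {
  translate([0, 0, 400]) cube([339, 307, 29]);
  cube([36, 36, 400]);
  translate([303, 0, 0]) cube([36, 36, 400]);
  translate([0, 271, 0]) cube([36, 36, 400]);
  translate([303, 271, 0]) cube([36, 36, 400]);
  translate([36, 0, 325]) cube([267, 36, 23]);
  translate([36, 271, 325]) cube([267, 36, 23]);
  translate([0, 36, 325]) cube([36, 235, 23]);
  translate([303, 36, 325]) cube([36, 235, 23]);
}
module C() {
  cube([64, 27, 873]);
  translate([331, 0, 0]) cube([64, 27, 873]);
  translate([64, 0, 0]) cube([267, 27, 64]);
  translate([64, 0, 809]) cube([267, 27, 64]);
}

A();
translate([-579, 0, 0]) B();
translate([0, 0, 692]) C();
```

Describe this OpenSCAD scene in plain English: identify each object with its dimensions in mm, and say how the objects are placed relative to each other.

A is a rectangular dining table. The top is 1402×712×30 mm with its upper surface at z = 692 mm. It stands on four 80×80 mm square legs, each inset 22 mm from the nearest pair of top edges, running from the floor to the underside of the top. Four apron rails, 80 mm thick and 84 mm tall, run between adjacent legs with their top edges flush with the underside of the top and their outer faces flush with the legs' outer faces.

B is a four-legged stool. The seat is 339×307 mm, 29 mm thick, top at z = 429 mm. It stands on four square legs, each 36×36 mm in cross-section, from z = 0 to the seat underside, each flush with a corner of the seat. Four stretchers, 36 mm wide and 23 mm tall, connect adjacent legs with their undersides at z = 325 mm, each running between the inner faces of the legs it joins and aligned with the legs' outer faces on the other axis.

C is a picture frame with a 267×745 mm rectangular opening (x by z) and a uniform 64 mm border on every side. Frame depth is 27 mm along y. It is built from two vertical stiles running the full outside height and two horizontal rails spanning the gap between the stiles.

The stool is on the floor beside the table on its −x side. The picture frame is on top of the table.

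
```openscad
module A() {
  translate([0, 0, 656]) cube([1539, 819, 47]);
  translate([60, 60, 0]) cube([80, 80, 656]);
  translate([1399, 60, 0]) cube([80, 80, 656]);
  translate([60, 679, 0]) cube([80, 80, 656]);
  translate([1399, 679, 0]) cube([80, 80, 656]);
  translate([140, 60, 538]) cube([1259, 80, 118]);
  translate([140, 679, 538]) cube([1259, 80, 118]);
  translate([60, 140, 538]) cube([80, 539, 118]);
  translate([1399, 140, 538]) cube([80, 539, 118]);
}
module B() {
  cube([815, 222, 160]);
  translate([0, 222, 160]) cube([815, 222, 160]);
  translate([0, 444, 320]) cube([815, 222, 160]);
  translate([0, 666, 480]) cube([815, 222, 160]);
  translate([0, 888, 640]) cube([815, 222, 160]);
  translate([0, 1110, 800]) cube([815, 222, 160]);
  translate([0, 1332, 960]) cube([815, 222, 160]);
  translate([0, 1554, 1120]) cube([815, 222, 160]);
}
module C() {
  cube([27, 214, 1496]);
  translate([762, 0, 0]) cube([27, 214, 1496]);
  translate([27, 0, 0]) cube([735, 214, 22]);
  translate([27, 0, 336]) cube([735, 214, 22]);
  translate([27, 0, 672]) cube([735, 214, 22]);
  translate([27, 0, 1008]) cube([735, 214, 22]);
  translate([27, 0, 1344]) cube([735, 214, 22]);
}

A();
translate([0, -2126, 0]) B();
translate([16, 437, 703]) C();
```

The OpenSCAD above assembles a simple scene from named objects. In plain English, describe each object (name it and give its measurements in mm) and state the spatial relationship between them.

A is a rectangular dining table. The top is 1539×819×47 mm with its upper surface at z = 703 mm. It stands on four 80×80 mm square legs, each inset 60 mm from the nearest pair of top edges, running from the floor to the underside of the top. Four apron rails, 80 mm thick and 118 mm tall, run between adjacent legs with their top edges flush with the underside of the top and their outer faces flush with the legs' outer faces.

B is a straight staircase of 8 solid steps. Each step is 815 mm wide (x), 222 mm deep (y, the going) and 160 mm tall (the rise). The first step rests on the floor; each subsequent step sits one going further in +y and one rise higher in +z, directly behind and above the previous step with no overlap.

C is a bookshelf 789 mm wide overall, 214 mm deep and 1496 mm tall. The two sides are 27 mm thick vertical panels. 5 horizontal shelves of 22 mm thickness span between the inner faces of the sides; the lowest shelf sits on the floor and shelves are stacked with a clear vertical gap of 314 mm between each pair.

The staircase is on the floor beside the table on its −y side. The bookshelf is on top of the table.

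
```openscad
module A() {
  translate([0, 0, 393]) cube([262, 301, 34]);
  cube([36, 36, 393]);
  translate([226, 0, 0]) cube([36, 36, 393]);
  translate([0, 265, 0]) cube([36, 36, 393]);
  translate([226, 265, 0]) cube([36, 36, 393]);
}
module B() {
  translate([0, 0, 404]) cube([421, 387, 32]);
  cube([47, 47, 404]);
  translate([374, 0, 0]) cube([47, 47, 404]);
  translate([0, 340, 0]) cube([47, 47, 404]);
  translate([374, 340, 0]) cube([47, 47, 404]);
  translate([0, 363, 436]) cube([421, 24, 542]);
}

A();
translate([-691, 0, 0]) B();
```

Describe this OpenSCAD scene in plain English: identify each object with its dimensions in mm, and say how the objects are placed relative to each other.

A is a four-legged stool. The seat is a 262×301×34 mm slab whose top surface is at z = 427 mm; four square legs, each 36×36 mm in cross-section, run from the floor (z = 0) to the underside of the seat, each flush with a corner of the seat.

B is a chair. The seat is a 421×387×32 mm slab with its top at z = 436 mm, on four 47×47 mm corner legs (flush with the seat edges, standing on z = 0). A flat backrest 24 mm thick, 542 mm tall, spans the full seat width and rises from the seat top along its +y edge, rear face flush with the rear of the seat.

The chair is on the floor beside the stool on its −x side.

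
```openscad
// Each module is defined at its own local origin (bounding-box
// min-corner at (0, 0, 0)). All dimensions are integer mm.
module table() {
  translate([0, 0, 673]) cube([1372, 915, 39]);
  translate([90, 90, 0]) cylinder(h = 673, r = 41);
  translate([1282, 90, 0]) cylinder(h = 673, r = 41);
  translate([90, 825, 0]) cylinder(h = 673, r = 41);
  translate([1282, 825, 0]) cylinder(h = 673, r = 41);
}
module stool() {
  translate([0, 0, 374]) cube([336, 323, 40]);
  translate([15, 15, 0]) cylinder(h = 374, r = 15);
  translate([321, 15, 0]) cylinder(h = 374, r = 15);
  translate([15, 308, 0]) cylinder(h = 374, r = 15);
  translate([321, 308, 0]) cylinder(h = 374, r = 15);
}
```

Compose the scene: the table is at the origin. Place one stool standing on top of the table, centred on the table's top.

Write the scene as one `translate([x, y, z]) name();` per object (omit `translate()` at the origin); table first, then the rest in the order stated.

table();
translate([518, 296, 712]) stool();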